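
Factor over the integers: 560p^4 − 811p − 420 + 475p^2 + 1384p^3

(4p + 5)(4p − 3)(5p + 7)(7p + 4)

Among the possible rational roots, p = −5/4 is a root, giving the factor (4p + 5) and quotient 140p^3 + 171p^2 − 95p − 84.
Then p = −4/7 is a root, giving the factor (7p + 4) and quotient 20p^2 + 13p − 21.
The remaining quadratic factors as (5p + 7)(4p − 3).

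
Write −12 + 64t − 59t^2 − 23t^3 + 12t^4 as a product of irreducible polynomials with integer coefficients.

(3t − 2)(4t − 1)(t + 2)(t − 3)

Testing divisors of the constant over divisors of the leading coefficient, t = −2 is a root, so (t + 2) divides it; the quotient is 12t^3 − 47t^2 + 35t − 6.
Next, t = 1/4 is a root, so (4t − 1) is a factor; dividing leaves 3t^2 − 11t + 6.
The remaining quadratic factors as (3t − 2)(t − 3).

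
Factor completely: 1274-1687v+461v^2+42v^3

Testing divisors of the constant over divisors of the leading coefficient, v = 13/7 is a root, so (7v-13) divides it; the quotient is 6v^2+77v-98.
The remaining quadratic factors as (6v-7)(v+14).

(6v-7)(7v-13)(v+14)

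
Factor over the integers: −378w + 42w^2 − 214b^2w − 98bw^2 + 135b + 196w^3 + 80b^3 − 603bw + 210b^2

Group: 2b(40b^2 − 147bw + 45b + 98w^2 − 126w) + (2w + 3)(40b^2 − 147bw + 45b + 98w^2 − 126w); both groups contain (40b^2 − 147bw + 45b + 98w^2 − 126w), so (2b + 2w + 3) is a factor with cofactor 40b^2 − 147bw + 45b + 98w^2 − 126w.
The cofactor groups again: 40b^2 − 147bw + 45b + 98w^2 − 126w = 5b(8b − 7w + 9) − 14w(8b − 7w + 9); both groups contain (8b − 7w + 9), giving (5b − 14w)(8b − 7w + 9).

(2b + 2w + 3)(5b − 14w)(8b − 7w + 9)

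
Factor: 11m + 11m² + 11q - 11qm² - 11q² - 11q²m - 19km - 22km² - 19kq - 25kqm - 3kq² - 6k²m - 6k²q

-(2k + q - 1)(3k + 11m + 11)(q + m)

Group: 2k(-3kq - 3km - 11qm - 11q - 11m² - 11m) + (q - 1)(-3kq - 3km - 11qm - 11q - 11m² - 11m); both groups contain (-3kq - 3km - 11qm - 11q - 11m² - 11m), so (2k + q - 1) is a factor with cofactor -3kq - 3km - 11qm - 11q - 11m² - 11m.
The cofactor groups again: -3kq - 3km - 11qm - 11q - 11m² - 11m = -3k(q + m) + (-11m - 11)(q + m); both groups contain (q + m), giving -(3k + 11m + 11)(q + m).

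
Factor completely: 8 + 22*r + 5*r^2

Need a pair with product 5·8 = 40 and sum 22: that's 2 and 20.
Split the middle term: 5*r^2 + 2*r + 20*r + 8 = r*(5*r + 2) + 4*(5*r + 2).

(5*r + 2)*(r + 4)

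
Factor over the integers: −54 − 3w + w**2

(w + 6)(w − 9)

Two integers with product −54 and sum −3 are −9 and 6.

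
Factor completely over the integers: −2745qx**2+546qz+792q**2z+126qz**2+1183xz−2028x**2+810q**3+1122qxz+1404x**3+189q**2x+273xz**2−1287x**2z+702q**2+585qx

Group: 15q(54q**2+45qx+42qz−156x**2+91xz) + (−9x+3z+13)(54q**2+45qx+42qz−156x**2+91xz); both groups contain (54q**2+45qx+42qz−156x**2+91xz), so (15q−9x+3z+13) is a factor with cofactor 54q**2+45qx+42qz−156x**2+91xz.
The cofactor groups again: 54q**2+45qx+42qz−156x**2+91xz = 6q(9q−12x+7z) + 13x(9q−12x+7z); both groups contain (9q−12x+7z), giving (6q+13x)(9q−12x+7z).

(15q−9x+3z+13)(6q+13x)(9q−12x+7z)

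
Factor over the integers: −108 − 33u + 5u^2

(5u + 12)(u − 9)

Need a pair with product 5·(−108) = −540 and sum −33: that's −45 and 12.
Split the middle term: 5u^2 − 45u + 12u − 108 = 5u(u − 9) + 12(u − 9).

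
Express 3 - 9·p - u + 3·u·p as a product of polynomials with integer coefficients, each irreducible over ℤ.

(3·p - 1)·(u - 3)

Group as (3·u·p - u) + (-9·p + 3) = u·(3·p - 1) - 3·(3·p - 1).
Both groups share the factor (3·p - 1).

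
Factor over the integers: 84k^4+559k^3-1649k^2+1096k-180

(3k-2)(4k-1)(7k-10)(k+9)

Among the possible rational roots, k = 2/3 is a root, so (3k-2) is a factor; dividing leaves 28k^3+205k^2-413k+90.
Next, k = -9 is a root, giving the factor (k+9) and quotient 28k^2-47k+10.
The remaining quadratic factors as (4k-1)(7k-10).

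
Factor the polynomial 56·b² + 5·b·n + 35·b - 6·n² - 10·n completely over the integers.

Group: 8·b·(7·b - 2·n) + (3·n + 5)·(7·b - 2·n); both groups contain (7·b - 2·n).

(7·b - 2·n)·(8·b + 3·n + 5)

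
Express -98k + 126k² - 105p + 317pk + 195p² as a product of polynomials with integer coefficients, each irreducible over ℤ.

(15p + 14k)(13p + 9k - 7)

Group: 15p(13p + 9k - 7) + 14k(13p + 9k - 7); both groups contain (13p + 9k - 7).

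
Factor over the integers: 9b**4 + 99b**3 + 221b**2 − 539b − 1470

By the rational root theorem, b = −7/3 is a root, so (3b + 7) divides it; the quotient is 3b**3 + 26b**2 + 13b − 210.
Continuing, b = 7/3 is a root, so (3b − 7) is a factor; dividing leaves b**2 + 11b + 30.
The remaining quadratic factors as (b + 5)(b + 6).

(3b + 7)(3b − 7)(b + 5)(b + 6)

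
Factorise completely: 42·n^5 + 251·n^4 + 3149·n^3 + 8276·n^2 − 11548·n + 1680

(6·n − 1)·(7·n − 6)·(n + 4)·(n^2 + 3·n + 70)

Testing divisors of the constant over divisors of the leading coefficient, n = −4 is a root, so (n + 4) divides it; the quotient is 42·n^4 + 83·n^3 + 2817·n^2 − 2992·n + 420.
Next, n = 1/6 is a root, giving the factor (6·n − 1) and quotient 7·n^3 + 15·n^2 + 472·n − 420.
Next, n = 6/7 is a root, so (7·n − 6) divides it; the quotient is n^2 + 3·n + 70.
The quadratic n^2 + 3·n + 70 has discriminant −271 < 0 and is irreducible over ℤ.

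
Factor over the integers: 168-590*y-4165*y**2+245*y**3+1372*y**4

Testing divisors of the constant over divisors of the leading coefficient, y = -2/7 is a root, so (7*y+2) is a factor; dividing leaves 196*y**3-21*y**2-589*y+84.
Then y = 12/7 is a root, giving the factor (7*y-12) and quotient 28*y**2+45*y-7.
The remaining quadratic factors as (4*y+7)(7*y-1).

(4*y+7)*(7*y+2)*(7*y-1)*(7*y-12)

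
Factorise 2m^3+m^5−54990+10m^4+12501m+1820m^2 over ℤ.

(m+10)(m+13)(m−3)(m^2−10m+141)

By the rational root theorem, m = −13 is a root, so (m+13) is a factor; dividing leaves m^4−3m^3+41m^2+1287m−4230.
Then m = 3 is a root, so (m−3) is a factor; dividing leaves m^3+41m+1410.
Continuing, m = −10 is a root, giving the factor (m+10) and quotient m^2−10m+141.
The quadratic m^2−10m+141 has discriminant −464 < 0 and is irreducible over ℤ.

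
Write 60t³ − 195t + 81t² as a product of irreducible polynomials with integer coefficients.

Pull out the common factor 3t, then factor the remaining trinomial.

3t(4t − 5)(5t + 13)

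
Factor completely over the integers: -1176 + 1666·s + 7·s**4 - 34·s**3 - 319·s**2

(7·s - 6)·(s + 7)·(s - 4)·(s - 7)

Testing divisors of the constant over divisors of the leading coefficient, s = 6/7 is a root, so (7·s - 6) divides it; the quotient is s**3 - 4·s**2 - 49·s + 196.
Continuing, s = -7 is a root, giving the factor (s + 7) and quotient s**2 - 11·s + 28.
The remaining quadratic factors as (s - 4)(s - 7).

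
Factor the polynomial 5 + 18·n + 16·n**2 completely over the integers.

(2·n + 1)·(8·n + 5)

Need a pair with product 16·5 = 80 and sum 18: that's 10 and 8.
Split the middle term: 16·n**2 + 10·n + 8·n + 5 = 2·n·(8·n + 5) + (8·n + 5).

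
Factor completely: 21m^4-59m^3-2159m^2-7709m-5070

Among the possible rational roots, m = -13/3 is a root, so (3m+13) divides it; the quotient is 7m^3-50m^2-503m-390.
Continuing, m = 13 is a root, so (m-13) divides it; the quotient is 7m^2+41m+30.
The remaining quadratic factors as (m+5)(7m+6).

(3m+13)(7m+6)(m+5)(m-13)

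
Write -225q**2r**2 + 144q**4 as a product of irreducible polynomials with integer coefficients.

Pull out the common factor 9q**2; 16q**2 - 25r**2 is a difference of squares.

9q**2(4q + 5r)(4q - 5r)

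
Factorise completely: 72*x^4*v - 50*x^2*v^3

2*v*x^2*(6*x - 5*v)*(6*x + 5*v)

Pull out the common factor 2*x^2*v; 36*x^2 - 25*v^2 is a difference of squares.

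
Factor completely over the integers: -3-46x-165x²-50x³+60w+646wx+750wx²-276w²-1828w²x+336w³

(12w-x-3)(14w-5x-1)(2w-10x-1)

Group: 12w(28w²-150wx-16w+50x²+15x+1) + (-x-3)(28w²-150wx-16w+50x²+15x+1); both groups contain (28w²-150wx-16w+50x²+15x+1), so (12w-x-3) is a factor with cofactor 28w²-150wx-16w+50x²+15x+1.
The cofactor groups again: 28w²-150wx-16w+50x²+15x+1 = 2w(14w-5x-1) + (-10x-1)(14w-5x-1); both groups contain (14w-5x-1), giving (2w-10x-1)(14w-5x-1).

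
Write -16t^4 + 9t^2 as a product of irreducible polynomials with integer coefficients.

-t^2(4t + 3)(4t - 3)

Every term has a factor of t^2; factoring it out leaves -16t^2 + 9.
Recognize a difference of squares with the parts 3 and 4t.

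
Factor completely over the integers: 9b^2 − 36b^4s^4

Factor out 9b^2 first: what remains is −4b^2s^4 + 1.
Recognize a difference of squares with the parts 1 and 2bs^2.

−9b^2(2bs^2 + 1)(2bs^2 − 1)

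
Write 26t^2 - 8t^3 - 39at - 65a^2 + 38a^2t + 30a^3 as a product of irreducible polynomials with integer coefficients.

Group: a(30a^2 + 8at - 65a - 8t^2 + 26t) + t(30a^2 + 8at - 65a - 8t^2 + 26t); both groups contain (30a^2 + 8at - 65a - 8t^2 + 26t), so (a + t) is a factor with cofactor 30a^2 + 8at - 65a - 8t^2 + 26t.
The cofactor groups again: 30a^2 + 8at - 65a - 8t^2 + 26t = 6a(5a - 2t) + (4t - 13)(5a - 2t); both groups contain (5a - 2t), giving (6a + 4t - 13)(5a - 2t).

(5a - 2t)(6a + 4t - 13)(a + t)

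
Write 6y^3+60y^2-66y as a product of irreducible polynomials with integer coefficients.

6y(y+11)(y-1)

Pull out the common factor 6y, then factor the remaining trinomial.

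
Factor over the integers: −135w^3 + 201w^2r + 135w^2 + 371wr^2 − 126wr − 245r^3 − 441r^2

Group: 5w(−27w^2 + 78wr + 27w − 35r^2 − 63r) + 7r(−27w^2 + 78wr + 27w − 35r^2 − 63r); both groups contain (−27w^2 + 78wr + 27w − 35r^2 − 63r), so (5w + 7r) is a factor with cofactor −27w^2 + 78wr + 27w − 35r^2 − 63r.
The cofactor groups again: −27w^2 + 78wr + 27w − 35r^2 − 63r = −9w(3w − 7r) + (5r + 9)(3w − 7r); both groups contain (3w − 7r), giving −(9w − 5r − 9)(3w − 7r).

−(9w − 5r − 9)(3w − 7r)(5w + 7r)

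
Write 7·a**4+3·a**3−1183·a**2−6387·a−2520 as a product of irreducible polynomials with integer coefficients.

(7·a+3)·(a+7)·(a+8)·(a−15)

Testing divisors of the constant over divisors of the leading coefficient, a = 15 is a root, giving the factor (a−15) and quotient 7·a**3+108·a**2+437·a+168.
Next, a = −3/7 is a root, so (7·a+3) is a factor; dividing leaves a**2+15·a+56.
The remaining quadratic factors as (a+8)(a+7).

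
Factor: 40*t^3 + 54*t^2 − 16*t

2*t*(4*t − 1)*(5*t + 8)

Pull out the common factor 2*t, then factor the remaining trinomial.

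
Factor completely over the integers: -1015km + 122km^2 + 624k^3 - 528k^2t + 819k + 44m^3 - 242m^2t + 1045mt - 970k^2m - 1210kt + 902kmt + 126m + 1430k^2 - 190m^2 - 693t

Group: 13k(48k^2 - 82km + 110k + 22m^2 - 95m + 63) + (2m - 11t)(48k^2 - 82km + 110k + 22m^2 - 95m + 63); both groups contain (48k^2 - 82km + 110k + 22m^2 - 95m + 63), so (13k + 2m - 11t) is a factor with cofactor 48k^2 - 82km + 110k + 22m^2 - 95m + 63.
The cofactor groups again: 48k^2 - 82km + 110k + 22m^2 - 95m + 63 = 6k(8k - 11m + 9) + (-2m + 7)(8k - 11m + 9); both groups contain (8k - 11m + 9), giving (6k - 2m + 7)(8k - 11m + 9).

(13k + 2m - 11t)(6k - 2m + 7)(8k - 11m + 9)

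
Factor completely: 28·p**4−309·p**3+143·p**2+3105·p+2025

Trying the rational-root candidates, p = 5 is a root, giving the factor (p−5) and quotient 28·p**3−169·p**2−702·p−405.
Continuing, p = −5/7 is a root, so (7·p+5) divides it; the quotient is 4·p**2−27·p−81.
The remaining quadratic factors as (4·p+9)(p−9).

(4·p+9)·(7·p+5)·(p−5)·(p−9)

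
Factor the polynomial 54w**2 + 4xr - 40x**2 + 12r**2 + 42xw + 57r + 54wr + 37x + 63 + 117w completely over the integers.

Group: -8x(5x - 9w - 3r - 9) + (-6w - 4r - 7)(5x - 9w - 3r - 9); both groups contain (5x - 9w - 3r - 9).

-(5x - 9w - 3r - 9)(8x + 6w + 4r + 7)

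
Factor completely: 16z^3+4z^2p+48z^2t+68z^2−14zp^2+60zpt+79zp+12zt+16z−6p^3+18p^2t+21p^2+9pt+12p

(z−p+3t+4)(4z+2p+1)(4z+3p)

Group: 4z(4z^2−zp+12zt+16z−3p^2+9pt+12p) + (2p+1)(4z^2−zp+12zt+16z−3p^2+9pt+12p); both groups contain (4z^2−zp+12zt+16z−3p^2+9pt+12p), so (4z+2p+1) is a factor with cofactor 4z^2−zp+12zt+16z−3p^2+9pt+12p.
The cofactor groups again: 4z^2−zp+12zt+16z−3p^2+9pt+12p = z(4z+3p) + (−p+3t+4)(4z+3p); both groups contain (4z+3p), giving (z−p+3t+4)(4z+3p).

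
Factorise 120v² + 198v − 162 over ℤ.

6(4v + 9)(5v − 3)

Pull out the common factor 6, then factor the remaining trinomial.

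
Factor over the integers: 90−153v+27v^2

9(3v−2)(v−5)

Pull out the common factor 9, then factor the remaining trinomial.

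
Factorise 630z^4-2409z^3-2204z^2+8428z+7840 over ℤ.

Trying the rational-root candidates, z = -7/6 is a root, giving the factor (6z+7) and quotient 105z^3-524z^2+244z+1120.
Next, z = -8/7 is a root, so (7z+8) is a factor; dividing leaves 15z^2-92z+140.
The remaining quadratic factors as (3z-10)(5z-14).

(3z-10)(5z-14)(6z+7)(7z+8)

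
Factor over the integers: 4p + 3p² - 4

Need a pair with product 3·(-4) = -12 and sum 4: that's 6 and -2.
Split the middle term: 3p² + 6p - 2p - 4 = 3p(p + 2) - 2(p + 2).

(3p - 2)(p + 2)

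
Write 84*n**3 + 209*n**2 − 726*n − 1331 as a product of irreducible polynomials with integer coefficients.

(3*n + 11)*(4*n − 11)*(7*n + 11)

Among the possible rational roots, n = −11/3 is a root, giving the factor (3*n + 11) and quotient 28*n**2 − 33*n − 121.
The remaining quadratic factors as (7*n + 11)(4*n − 11).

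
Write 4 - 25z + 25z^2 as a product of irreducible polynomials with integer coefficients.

Need a pair with product 25·4 = 100 and sum -25: that's -5 and -20.
Split the middle term: 25z^2 - 5z - 20z + 4 = 5z(5z - 1) - 4(5z - 1).

(5z - 1)(5z - 4)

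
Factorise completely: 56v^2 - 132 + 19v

Need a pair with product 56·(-132) = -7392 and sum 19: that's 96 and -77.
Split the middle term: 56v^2 + 96v - 77v - 132 = 8v(7v + 12) - 11(7v + 12).

(7v + 12)(8v - 11)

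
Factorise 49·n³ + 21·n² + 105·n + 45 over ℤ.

Group as (49·n³ + 105·n) + (21·n² + 45) = 7·n·(7·n² + 15) + 3·(7·n² + 15).
Both groups share the factor (7·n² + 15).

(7·n + 3)·(7·n² + 15)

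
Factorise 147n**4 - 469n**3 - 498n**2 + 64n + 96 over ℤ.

Testing divisors of the constant over divisors of the leading coefficient, n = 4 is a root, so (n - 4) divides it; the quotient is 147n**3 + 119n**2 - 22n - 24.
Then n = 3/7 is a root, so (7n - 3) is a factor; dividing leaves 21n**2 + 26n + 8.
The remaining quadratic factors as (3n + 2)(7n + 4).

(3n + 2)(7n + 4)(7n - 3)(n - 4)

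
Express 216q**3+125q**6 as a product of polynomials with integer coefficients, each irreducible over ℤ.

Every term has a factor of q**3; factoring it out leaves 125q**3+216.
Recognize a sum of cubes with the parts 5q and 6.

q**3(5q+6)(25q**2−30q+36)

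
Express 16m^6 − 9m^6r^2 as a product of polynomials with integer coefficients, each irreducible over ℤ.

−m^6(3r + 4)(3r − 4)

Every term has a factor of m^6; factoring it out leaves −9r^2 + 16.
Recognize a difference of squares with the parts 4 and 3r.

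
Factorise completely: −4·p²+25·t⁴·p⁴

Pull out the common factor p², leaving 25·t⁴·p²−4.
Recognize a difference of squares with the parts 5·t²·p and 2.

p²·(5·t²·p+2)·(5·t²·p−2)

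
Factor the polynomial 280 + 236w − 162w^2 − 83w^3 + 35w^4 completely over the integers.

Testing divisors of the constant over divisors of the leading coefficient, w = 14/5 is a root, so (5w − 14) is a factor; dividing leaves 7w^3 + 3w^2 − 24w − 20.
Then w = −10/7 is a root, giving the factor (7w + 10) and quotient w^2 − w − 2.
The remaining quadratic factors as (w − 2)(w + 1).

(5w − 14)(7w + 10)(w + 1)(w − 2)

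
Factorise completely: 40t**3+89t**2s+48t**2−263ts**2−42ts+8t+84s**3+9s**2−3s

(8t−3s)(5t−7s+1)(t+4s+1)

Group: 8t(5t**2+13ts+6t−28s**2−3s+1) − 3s(5t**2+13ts+6t−28s**2−3s+1); both groups contain (5t**2+13ts+6t−28s**2−3s+1), so (8t−3s) is a factor with cofactor 5t**2+13ts+6t−28s**2−3s+1.
The cofactor groups again: 5t**2+13ts+6t−28s**2−3s+1 = 5t(t+4s+1) + (−7s+1)(t+4s+1); both groups contain (t+4s+1), giving (5t−7s+1)(t+4s+1).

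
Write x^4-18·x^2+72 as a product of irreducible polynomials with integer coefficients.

Substitute u = x^2 to get a quadratic in u, then factor.
x^2-12 is irreducible over ℤ (12 is not a perfect square).
x^2-6 is irreducible over ℤ (6 is not a perfect square).

(x^2-12)·(x^2-6)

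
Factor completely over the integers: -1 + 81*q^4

(3*q + 1)*(3*q - 1)*(9*q^2 + 1)

Write as (9*q^2)² − (1)², then factor 9*q^2 - 1 once more.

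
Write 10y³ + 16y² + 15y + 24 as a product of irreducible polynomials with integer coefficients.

(5y + 8)(2y² + 3)

Group as (10y³ + 15y) + (16y² + 24) = 5y(2y² + 3) + 8(2y² + 3).
Both groups share the factor (2y² + 3).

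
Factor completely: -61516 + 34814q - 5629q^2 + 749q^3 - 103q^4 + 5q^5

(5q - 13)(q - 13)(q - 7)(q^2 + 2q + 52)

Among the possible rational roots, q = 13/5 is a root, giving the factor (5q - 13) and quotient q^4 - 18q^3 + 103q^2 - 858q + 4732.
Then q = 13 is a root, giving the factor (q - 13) and quotient q^3 - 5q^2 + 38q - 364.
Next, q = 7 is a root, so (q - 7) divides it; the quotient is q^2 + 2q + 52.
The quadratic q^2 + 2q + 52 has discriminant -204 < 0 and is irreducible over ℤ.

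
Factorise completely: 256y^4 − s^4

Difference of squares twice: with A = 4y and B = s, A⁴ − B⁴ = (A² − B²)(A² + B²), and A² − B² factors again.

(4y − s)(4y + s)(16y^2 + s^2)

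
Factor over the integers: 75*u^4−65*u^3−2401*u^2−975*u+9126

Testing divisors of the constant over divisors of the leading coefficient, u = −13/5 is a root, giving the factor (5*u+13) and quotient 15*u^3−52*u^2−345*u+702.
Next, u = −13/3 is a root, so (3*u+13) is a factor; dividing leaves 5*u^2−39*u+54.
The remaining quadratic factors as (5*u−9)(u−6).

(3*u+13)*(5*u+13)*(5*u−9)*(u−6)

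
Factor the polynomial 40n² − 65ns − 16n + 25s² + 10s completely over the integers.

(5n − 5s − 2)(8n − 5s)

Group: 8n(5n − 5s − 2) − 5s(5n − 5s − 2); both groups contain (5n − 5s − 2).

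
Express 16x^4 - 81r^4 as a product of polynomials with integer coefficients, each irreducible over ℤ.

Difference of squares twice: with A = 2x and B = 3r, A⁴ − B⁴ = (A² − B²)(A² + B²), and A² − B² factors again.

(2x - 3r)(2x + 3r)(4x^2 + 9r^2)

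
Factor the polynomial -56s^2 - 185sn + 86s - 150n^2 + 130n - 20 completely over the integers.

-(7s + 10n - 2)(8s + 15n - 10)

Group: -8s(7s + 10n - 2) + (-15n + 10)(7s + 10n - 2); both groups contain (7s + 10n - 2).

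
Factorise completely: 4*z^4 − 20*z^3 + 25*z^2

Every term has a factor of z^2; factoring it out leaves 4*z^2 − 20*z + 25.
Recognize a perfect-square trinomial with the parts 5 and 2*z.

z^2*(2*z − 5)^2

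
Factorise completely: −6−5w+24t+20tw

(4t−1)(5w+6)

Group as (20tw+24t) + (−5w−6) = 4t(5w+6) − (5w+6).
Both groups share the factor (5w+6).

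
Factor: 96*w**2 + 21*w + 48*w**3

Pull out the common factor 3*w, then factor the remaining trinomial.

3*w*(4*w + 1)*(4*w + 7)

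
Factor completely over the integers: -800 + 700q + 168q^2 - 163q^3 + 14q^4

(2q - 5)(7q - 8)(q + 2)(q - 10)

By the rational root theorem, q = 10 is a root, giving the factor (q - 10) and quotient 14q^3 - 23q^2 - 62q + 80.
Continuing, q = -2 is a root, so (q + 2) is a factor; dividing leaves 14q^2 - 51q + 40.
The remaining quadratic factors as (7q - 8)(2q - 5).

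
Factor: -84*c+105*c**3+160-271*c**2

(3*c-8)*(5*c+4)*(7*c-5)

Testing divisors of the constant over divisors of the leading coefficient, c = 8/3 is a root, so (3*c-8) is a factor; dividing leaves 35*c**2+3*c-20.
The remaining quadratic factors as (7*c-5)(5*c+4).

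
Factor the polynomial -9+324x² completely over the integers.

9(6x+1)(6x-1)

Factor out 9, leaving 36x²-1, which is a difference of two squares.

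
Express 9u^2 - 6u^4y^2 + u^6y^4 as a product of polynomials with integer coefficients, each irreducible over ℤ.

Every term has a factor of u^2; factoring it out leaves u^4y^4 - 6u^2y^2 + 9.
Recognize a perfect-square trinomial with the parts u^2y^2 and 3.

u^2(u^2y^2 - 3)^2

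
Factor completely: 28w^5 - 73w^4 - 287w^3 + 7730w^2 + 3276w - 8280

Testing divisors of the constant over divisors of the leading coefficient, w = 6/7 is a root, giving the factor (7w - 6) and quotient 4w^4 - 7w^3 - 47w^2 + 1064w + 1380.
Next, w = -6 is a root, giving the factor (w + 6) and quotient 4w^3 - 31w^2 + 139w + 230.
Next, w = -5/4 is a root, so (4w + 5) divides it; the quotient is w^2 - 9w + 46.
The quadratic w^2 - 9w + 46 has discriminant -103 < 0 and is irreducible over ℤ.

(4w + 5)(7w - 6)(w + 6)(w^2 - 9w + 46)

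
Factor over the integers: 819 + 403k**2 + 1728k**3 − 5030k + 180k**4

Testing divisors of the constant over divisors of the leading coefficient, k = −9 is a root, giving the factor (k + 9) and quotient 180k**3 + 108k**2 − 569k + 91.
Continuing, k = 1/6 is a root, so (6k − 1) divides it; the quotient is 30k**2 + 23k − 91.
The remaining quadratic factors as (5k − 7)(6k + 13).

(5k − 7)(6k + 13)(6k − 1)(k + 9)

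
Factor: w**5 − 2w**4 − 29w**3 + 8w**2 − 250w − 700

(w + 2)(w + 5)(w − 7)(w**2 − 2w + 10)

Testing divisors of the constant over divisors of the leading coefficient, w = 7 is a root, so (w − 7) divides it; the quotient is w**4 + 5w**3 + 6w**2 + 50w + 100.
Continuing, w = −5 is a root, so (w + 5) divides it; the quotient is w**3 + 6w + 20.
Next, w = −2 is a root, so (w + 2) divides it; the quotient is w**2 − 2w + 10.
The quadratic w**2 − 2w + 10 has discriminant −36 < 0 and is irreducible over ℤ.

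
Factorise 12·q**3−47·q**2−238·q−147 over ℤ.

Trying the rational-root candidates, q = 7 is a root, giving the factor (q−7) and quotient 12·q**2+37·q+21.
The remaining quadratic factors as (4·q+3)(3·q+7).

(3·q+7)·(4·q+3)·(q−7)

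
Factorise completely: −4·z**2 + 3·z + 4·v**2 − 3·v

Group: −4·z·(z − v) + (−4·v + 3)·(z − v); both groups contain (z − v).

−(z − v)·(4·z + 4·v − 3)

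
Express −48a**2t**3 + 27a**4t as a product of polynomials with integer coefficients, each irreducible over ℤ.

Pull out the common factor 3a**2t; 9a**2 − 16t**2 is a difference of squares.

3a**2t(3a + 4t)(3a − 4t)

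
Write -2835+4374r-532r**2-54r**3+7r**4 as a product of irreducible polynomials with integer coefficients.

(7r-5)(r+9)(r-7)(r-9)

By the rational root theorem, r = 9 is a root, so (r-9) is a factor; dividing leaves 7r**3+9r**2-451r+315.
Continuing, r = 5/7 is a root, so (7r-5) divides it; the quotient is r**2+2r-63.
The remaining quadratic factors as (r+9)(r-7).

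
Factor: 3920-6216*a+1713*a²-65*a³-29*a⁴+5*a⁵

Testing divisors of the constant over divisors of the leading coefficient, a = 4/5 is a root, so (5*a-4) is a factor; dividing leaves a⁴-5*a³-17*a²+329*a-980.
Continuing, a = 4 is a root, giving the factor (a-4) and quotient a³-a²-21*a+245.
Continuing, a = -7 is a root, so (a+7) is a factor; dividing leaves a²-8*a+35.
The quadratic a²-8*a+35 has discriminant -76 < 0 and is irreducible over ℤ.

(5*a-4)*(a+7)*(a-4)*(a²-8*a+35)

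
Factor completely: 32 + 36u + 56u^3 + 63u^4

Group as (63u^4 + 36u) + (56u^3 + 32) = 9u(7u^3 + 4) + 8(7u^3 + 4).
Both groups share the factor (7u^3 + 4).

(9u + 8)(7u^3 + 4)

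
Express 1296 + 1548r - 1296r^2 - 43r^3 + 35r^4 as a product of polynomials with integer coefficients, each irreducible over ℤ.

(5r - 9)(7r + 4)(r + 6)(r - 6)

Among the possible rational roots, r = -4/7 is a root, giving the factor (7r + 4) and quotient 5r^3 - 9r^2 - 180r + 324.
Next, r = 6 is a root, so (r - 6) is a factor; dividing leaves 5r^2 + 21r - 54.
The remaining quadratic factors as (r + 6)(5r - 9).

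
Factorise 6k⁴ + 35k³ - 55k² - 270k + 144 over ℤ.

Among the possible rational roots, k = -3 is a root, so (k + 3) is a factor; dividing leaves 6k³ + 17k² - 106k + 48.
Continuing, k = -6 is a root, so (k + 6) is a factor; dividing leaves 6k² - 19k + 8.
The remaining quadratic factors as (2k - 1)(3k - 8).

(2k - 1)(3k - 8)(k + 3)(k + 6)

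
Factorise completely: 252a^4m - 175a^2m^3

Pull out the common factor 7a^2m; 36a^2 - 25m^2 is a difference of squares.

7a^2m(6a + 5m)(6a - 5m)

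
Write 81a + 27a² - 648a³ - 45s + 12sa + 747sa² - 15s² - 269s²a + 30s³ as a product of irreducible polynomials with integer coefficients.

(3s - 8a + 3)(2s - 9a - 3)(5s - 9a)

Group: 2s(15s² - 67sa + 15s + 72a² - 27a) + (-9a - 3)(15s² - 67sa + 15s + 72a² - 27a); both groups contain (15s² - 67sa + 15s + 72a² - 27a), so (2s - 9a - 3) is a factor with cofactor 15s² - 67sa + 15s + 72a² - 27a.
The cofactor groups again: 15s² - 67sa + 15s + 72a² - 27a = 3s(5s - 9a) + (-8a + 3)(5s - 9a); both groups contain (5s - 9a), giving (3s - 8a + 3)(5s - 9a).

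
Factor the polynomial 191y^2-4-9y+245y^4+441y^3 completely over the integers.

Among the possible rational roots, y = -4/5 is a root, giving the factor (5y+4) and quotient 49y^3+49y^2-y-1.
Next, y = -1 is a root, so (y+1) is a factor; dividing leaves 49y^2-1.
The remaining quadratic factors as (7y-1)(7y+1).

(5y+4)(7y+1)(7y-1)(y+1)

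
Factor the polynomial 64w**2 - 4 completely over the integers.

4(4w + 1)(4w - 1)

Every term has a factor of 4. Then 16w**2 - 1 = (4w)² − (1)².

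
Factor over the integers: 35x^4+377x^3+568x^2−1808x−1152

(5x−9)(7x+4)(x+4)(x+8)

Among the possible rational roots, x = −4/7 is a root, so (7x+4) divides it; the quotient is 5x^3+51x^2+52x−288.
Next, x = −4 is a root, so (x+4) is a factor; dividing leaves 5x^2+31x−72.
The remaining quadratic factors as (5x−9)(x+8).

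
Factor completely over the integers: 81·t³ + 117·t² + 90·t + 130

(9·t + 13)·(9·t² + 10)

Group as (81·t³ + 90·t) + (117·t² + 130) = 9·t·(9·t² + 10) + 13·(9·t² + 10).
Both groups share the factor (9·t² + 10).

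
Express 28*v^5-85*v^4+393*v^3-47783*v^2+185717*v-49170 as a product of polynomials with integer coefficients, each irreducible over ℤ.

(4*v-15)*(7*v-2)*(v-11)*(v^2+12*v+149)

Testing divisors of the constant over divisors of the leading coefficient, v = 15/4 is a root, so (4*v-15) divides it; the quotient is 7*v^4+5*v^3+117*v^2-11507*v+3278.
Continuing, v = 11 is a root, so (v-11) divides it; the quotient is 7*v^3+82*v^2+1019*v-298.
Continuing, v = 2/7 is a root, giving the factor (7*v-2) and quotient v^2+12*v+149.
The quadratic v^2+12*v+149 has discriminant -452 < 0 and is irreducible over ℤ.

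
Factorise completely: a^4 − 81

(a + 3)·(a − 3)·(a^2 + 9)

Difference of squares twice: with A = a and B = 3, A⁴ − B⁴ = (A² − B²)(A² + B²), and A² − B² factors again.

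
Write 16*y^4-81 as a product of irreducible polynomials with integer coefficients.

(2*y)⁴ − (3)⁴ = ((2*y)² − (3)²)((2*y)² + (3)²); the first factor splits again, the second (4*y^2+9) is irreducible.

(2*y+3)*(2*y-3)*(4*y^2+9)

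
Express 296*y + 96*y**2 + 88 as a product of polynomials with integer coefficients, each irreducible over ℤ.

Pull out the common factor 8, then factor the remaining trinomial.

8*(3*y + 1)*(4*y + 11)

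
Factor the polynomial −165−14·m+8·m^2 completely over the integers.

(2·m−11)·(4·m+15)

Need a pair with product 8·(−165) = −1320 and sum −14: that's −44 and 30.
Split the middle term: 8·m^2−44·m + 30·m−165 = 4·m·(2·m−11) + 15·(2·m−11).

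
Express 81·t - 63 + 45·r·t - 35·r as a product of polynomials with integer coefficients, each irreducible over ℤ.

(5·r + 9)·(9·t - 7)

Group as (45·r·t - 35·r) + (81·t - 63) = 5·r·(9·t - 7) + 9·(9·t - 7).
Both groups share the factor (9·t - 7).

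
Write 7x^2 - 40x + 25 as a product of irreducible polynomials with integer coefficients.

Need a pair with product 7·25 = 175 and sum -40: that's -5 and -35.
Split the middle term: 7x^2 - 5x - 35x + 25 = x(7x - 5) - 5(7x - 5).

(7x - 5)(x - 5)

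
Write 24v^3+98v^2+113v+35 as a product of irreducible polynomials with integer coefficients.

Trying the rational-root candidates, v = −7/3 is a root, giving the factor (3v+7) and quotient 8v^2+14v+5.
The remaining quadratic factors as (2v+1)(4v+5).

(2v+1)(3v+7)(4v+5)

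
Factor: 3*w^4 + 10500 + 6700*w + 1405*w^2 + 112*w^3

Trying the rational-root candidates, w = −10/3 is a root, so (3*w + 10) divides it; the quotient is w^3 + 34*w^2 + 355*w + 1050.
Next, w = −14 is a root, so (w + 14) is a factor; dividing leaves w^2 + 20*w + 75.
The remaining quadratic factors as (w + 5)(w + 15).

(3*w + 10)*(w + 14)*(w + 15)*(w + 5)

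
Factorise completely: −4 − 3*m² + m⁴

(m + 2)*(m − 2)*(m² + 1)

Substitute u = m² to get a quadratic in u, then factor.
m² + 1 is irreducible over ℤ (sum of squares).
m² − 4 is a difference of squares.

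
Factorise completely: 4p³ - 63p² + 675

(4p - 15)(p + 3)(p - 15)

Testing divisors of the constant over divisors of the leading coefficient, p = 15 is a root, so (p - 15) divides it; the quotient is 4p² - 3p - 45.
The remaining quadratic factors as (4p - 15)(p + 3).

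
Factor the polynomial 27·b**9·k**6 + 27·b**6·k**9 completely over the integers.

27·b**6·k**6·(b + k)·(b**2 - b·k + k**2)

Pull out the common factor 27·b**6·k**6, leaving b**3 + k**3.
Recognize a sum of cubes with the parts b and k.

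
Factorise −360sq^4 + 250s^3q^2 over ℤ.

10q^2s(5s − 6q)(5s + 6q)

Factor out 10sq^2, leaving 25s^2 − 36q^2, which is a difference of two squares.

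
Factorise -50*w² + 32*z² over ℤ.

2*(4*z - 5*w)*(4*z + 5*w)

Factor out 2, leaving 16*z² - 25*w², which is a difference of two squares.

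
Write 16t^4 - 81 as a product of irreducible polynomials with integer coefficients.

(2t + 3)(2t - 3)(4t^2 + 9)

Write as (4t^2)² − (9)², then factor 4t^2 - 9 once more.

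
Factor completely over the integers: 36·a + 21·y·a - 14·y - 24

Group as (21·y·a - 14·y) + (36·a - 24) = 7·y·(3·a - 2) + 12·(3·a - 2).
Both groups share the factor (3·a - 2).

(3·a - 2)·(7·y + 12)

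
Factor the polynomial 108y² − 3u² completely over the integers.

Pull out the common factor 3; 36y² − u² is a difference of squares.

3(6y − u)(6y + u)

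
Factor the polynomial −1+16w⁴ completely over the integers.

(2w+1)(2w−1)(4w²+1)

Difference of squares twice: with A = 2w and B = 1, A⁴ − B⁴ = (A² − B²)(A² + B²), and A² − B² factors again.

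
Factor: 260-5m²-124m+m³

Among the possible rational roots, m = 13 is a root, giving the factor (m-13) and quotient m²+8m-20.
The remaining quadratic factors as (m+10)(m-2).

(m+10)(m-13)(m-2)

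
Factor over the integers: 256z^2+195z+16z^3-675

By the rational root theorem, z = -9/4 is a root, giving the factor (4z+9) and quotient 4z^2+55z-75.
The remaining quadratic factors as (z+15)(4z-5).

(4z+9)(4z-5)(z+15)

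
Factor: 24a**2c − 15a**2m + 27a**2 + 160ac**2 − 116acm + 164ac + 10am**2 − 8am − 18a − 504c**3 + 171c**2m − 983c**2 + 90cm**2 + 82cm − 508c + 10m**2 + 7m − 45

Group: a(24ac − 15am + 27a − 56c**2 + 19cm − 103c + 10m**2 + 7m − 45) + (9c + 1)(24ac − 15am + 27a − 56c**2 + 19cm − 103c + 10m**2 + 7m − 45); both groups contain (24ac − 15am + 27a − 56c**2 + 19cm − 103c + 10m**2 + 7m − 45), so (a + 9c + 1) is a factor with cofactor 24ac − 15am + 27a − 56c**2 + 19cm − 103c + 10m**2 + 7m − 45.
The cofactor groups again: 24ac − 15am + 27a − 56c**2 + 19cm − 103c + 10m**2 + 7m − 45 = 8c(3a − 7c − 2m − 5) + (−5m + 9)(3a − 7c − 2m − 5); both groups contain (3a − 7c − 2m − 5), giving (8c − 5m + 9)(3a − 7c − 2m − 5).

(3a − 7c − 2m − 5)(8c − 5m + 9)(a + 9c + 1)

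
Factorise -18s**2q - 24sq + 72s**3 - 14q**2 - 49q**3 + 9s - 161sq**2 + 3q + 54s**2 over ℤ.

Group: 6s(12s**2 - 17sq + 3s - 7q**2 + q) + (7q + 3)(12s**2 - 17sq + 3s - 7q**2 + q); both groups contain (12s**2 - 17sq + 3s - 7q**2 + q), so (6s + 7q + 3) is a factor with cofactor 12s**2 - 17sq + 3s - 7q**2 + q.
The cofactor groups again: 12s**2 - 17sq + 3s - 7q**2 + q = 4s(3s + q) + (-7q + 1)(3s + q); both groups contain (3s + q), giving (4s - 7q + 1)(3s + q).

(4s - 7q + 1)(6s + 7q + 3)(3s + q)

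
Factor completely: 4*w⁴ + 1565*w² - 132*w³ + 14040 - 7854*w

(2*w - 13)*(2*w - 9)*(w - 10)*(w - 12)

By the rational root theorem, w = 13/2 is a root, so (2*w - 13) divides it; the quotient is 2*w³ - 53*w² + 438*w - 1080.
Continuing, w = 10 is a root, giving the factor (w - 10) and quotient 2*w² - 33*w + 108.
The remaining quadratic factors as (w - 12)(2*w - 9).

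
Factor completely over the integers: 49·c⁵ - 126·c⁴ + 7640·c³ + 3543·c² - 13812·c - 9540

(7·c + 6)·(7·c - 10)·(c + 1)·(c² - 3·c + 159)

Among the possible rational roots, c = -6/7 is a root, giving the factor (7·c + 6) and quotient 7·c⁴ - 24·c³ + 1112·c² - 447·c - 1590.
Then c = -1 is a root, so (c + 1) divides it; the quotient is 7·c³ - 31·c² + 1143·c - 1590.
Continuing, c = 10/7 is a root, giving the factor (7·c - 10) and quotient c² - 3·c + 159.
The quadratic c² - 3·c + 159 has discriminant -627 < 0 and is irreducible over ℤ.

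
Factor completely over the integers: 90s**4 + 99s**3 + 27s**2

Pull out the common factor 9s**2, then factor the remaining trinomial.

9s**2(2s + 1)(5s + 3)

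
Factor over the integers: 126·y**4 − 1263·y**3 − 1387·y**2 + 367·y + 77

(3·y − 1)·(6·y + 7)·(7·y + 1)·(y − 11)

Among the possible rational roots, y = 11 is a root, so (y − 11) divides it; the quotient is 126·y**3 + 123·y**2 − 34·y − 7.
Continuing, y = −1/7 is a root, so (7·y + 1) is a factor; dividing leaves 18·y**2 + 15·y − 7.
The remaining quadratic factors as (3·y − 1)(6·y + 7).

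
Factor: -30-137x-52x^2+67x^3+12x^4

Testing divisors of the constant over divisors of the leading coefficient, x = 5/3 is a root, so (3x-5) divides it; the quotient is 4x^3+29x^2+31x+6.
Next, x = -6 is a root, giving the factor (x+6) and quotient 4x^2+5x+1.
The remaining quadratic factors as (x+1)(4x+1).

(3x-5)(4x+1)(x+1)(x+6)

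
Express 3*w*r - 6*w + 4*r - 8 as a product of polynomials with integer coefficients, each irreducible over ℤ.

(3*w + 4)*(r - 2)

Group as (3*w*r - 6*w) + (4*r - 8) = 3*w*(r - 2) + 4*(r - 2).
Both groups share the factor (r - 2).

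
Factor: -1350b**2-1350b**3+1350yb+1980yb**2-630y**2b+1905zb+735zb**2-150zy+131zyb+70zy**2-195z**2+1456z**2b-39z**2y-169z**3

Group: 13z(-13z**2-10zy+127zb+90yb-90b**2) + (-7y+15b+15)(-13z**2-10zy+127zb+90yb-90b**2); both groups contain (-13z**2-10zy+127zb+90yb-90b**2), so (13z-7y+15b+15) is a factor with cofactor -13z**2-10zy+127zb+90yb-90b**2.
The cofactor groups again: -13z**2-10zy+127zb+90yb-90b**2 = -13z(z-9b) + (-10y+10b)(z-9b); both groups contain (z-9b), giving -(13z+10y-10b)(z-9b).

-(13z+10y-10b)(z-9b)(13z-7y+15b+15)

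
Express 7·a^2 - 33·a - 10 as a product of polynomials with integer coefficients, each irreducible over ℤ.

(7·a + 2)·(a - 5)

Need a pair with product 7·(-10) = -70 and sum -33: that's -35 and 2.
Split the middle term: 7·a^2 - 35·a + 2·a - 10 = 7·a·(a - 5) + 2·(a - 5).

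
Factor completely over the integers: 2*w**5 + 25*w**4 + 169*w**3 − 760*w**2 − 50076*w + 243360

(2*w − 13)*(w + 15)*(w − 6)*(w**2 + 10*w + 208)

Trying the rational-root candidates, w = 6 is a root, so (w − 6) divides it; the quotient is 2*w**4 + 37*w**3 + 391*w**2 + 1586*w − 40560.
Then w = 13/2 is a root, so (2*w − 13) divides it; the quotient is w**3 + 25*w**2 + 358*w + 3120.
Continuing, w = −15 is a root, so (w + 15) is a factor; dividing leaves w**2 + 10*w + 208.
The quadratic w**2 + 10*w + 208 has discriminant −732 < 0 and is irreducible over ℤ.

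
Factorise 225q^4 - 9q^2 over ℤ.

Factor out 9q^2, leaving 25q^2 - 1, which is a difference of two squares.

9q^2(5q + 1)(5q - 1)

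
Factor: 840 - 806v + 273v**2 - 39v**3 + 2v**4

Trying the rational-root candidates, v = 4 is a root, so (v - 4) is a factor; dividing leaves 2v**3 - 31v**2 + 149v - 210.
Then v = 6 is a root, so (v - 6) is a factor; dividing leaves 2v**2 - 19v + 35.
The remaining quadratic factors as (2v - 5)(v - 7).

(2v - 5)(v - 4)(v - 6)(v - 7)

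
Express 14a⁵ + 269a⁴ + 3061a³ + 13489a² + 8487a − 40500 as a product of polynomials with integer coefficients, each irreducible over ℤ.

Testing divisors of the constant over divisors of the leading coefficient, a = −4 is a root, giving the factor (a + 4) and quotient 14a⁴ + 213a³ + 2209a² + 4653a − 10125.
Continuing, a = 9/7 is a root, so (7a − 9) is a factor; dividing leaves 2a³ + 33a² + 358a + 1125.
Next, a = −9/2 is a root, so (2a + 9) is a factor; dividing leaves a² + 12a + 125.
The quadratic a² + 12a + 125 has discriminant −356 < 0 and is irreducible over ℤ.

(2a + 9)(7a − 9)(a + 4)(a² + 12a + 125)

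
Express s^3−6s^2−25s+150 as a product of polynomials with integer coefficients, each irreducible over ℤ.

(s+5)(s−5)(s−6)

Testing divisors of the constant over divisors of the leading coefficient, s = −5 is a root, so (s+5) is a factor; dividing leaves s^2−11s+30.
The remaining quadratic factors as (s−6)(s−5).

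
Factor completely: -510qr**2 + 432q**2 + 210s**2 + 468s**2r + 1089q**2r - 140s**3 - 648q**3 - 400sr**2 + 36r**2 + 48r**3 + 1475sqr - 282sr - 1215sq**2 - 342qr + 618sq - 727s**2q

-(7s + 8q - r)(5s + 9q - 6r)(4s + 9q - 8r - 6)

Group: 4s(-35s**2 - 103sq + 47sr - 72q**2 + 57qr - 6r**2) + (9q - 8r - 6)(-35s**2 - 103sq + 47sr - 72q**2 + 57qr - 6r**2); both groups contain (-35s**2 - 103sq + 47sr - 72q**2 + 57qr - 6r**2), so (4s + 9q - 8r - 6) is a factor with cofactor -35s**2 - 103sq + 47sr - 72q**2 + 57qr - 6r**2.
The cofactor groups again: -35s**2 - 103sq + 47sr - 72q**2 + 57qr - 6r**2 = -5s(7s + 8q - r) + (-9q + 6r)(7s + 8q - r); both groups contain (7s + 8q - r), giving -(5s + 9q - 6r)(7s + 8q - r).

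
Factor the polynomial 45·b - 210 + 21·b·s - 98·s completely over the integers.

(3·b - 14)·(7·s + 15)

Group as (21·b·s + 45·b) + (-98·s - 210) = 3·b·(7·s + 15) - 14·(7·s + 15).
Both groups share the factor (7·s + 15).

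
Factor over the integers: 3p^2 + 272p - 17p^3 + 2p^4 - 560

(2p - 7)(p + 4)(p - 4)(p - 5)

Trying the rational-root candidates, p = 7/2 is a root, giving the factor (2p - 7) and quotient p^3 - 5p^2 - 16p + 80.
Continuing, p = -4 is a root, so (p + 4) is a factor; dividing leaves p^2 - 9p + 20.
The remaining quadratic factors as (p - 4)(p - 5).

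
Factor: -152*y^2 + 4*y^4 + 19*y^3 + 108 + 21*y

Among the possible rational roots, y = 4 is a root, giving the factor (y - 4) and quotient 4*y^3 + 35*y^2 - 12*y - 27.
Next, y = -9 is a root, giving the factor (y + 9) and quotient 4*y^2 - y - 3.
The remaining quadratic factors as (y - 1)(4*y + 3).

(4*y + 3)*(y + 9)*(y - 1)*(y - 4)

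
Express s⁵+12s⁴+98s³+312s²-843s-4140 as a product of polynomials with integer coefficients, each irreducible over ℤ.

(s+4)(s+5)(s-3)(s²+6s+69)

Among the possible rational roots, s = -5 is a root, giving the factor (s+5) and quotient s⁴+7s³+63s²-3s-828.
Continuing, s = 3 is a root, giving the factor (s-3) and quotient s³+10s²+93s+276.
Continuing, s = -4 is a root, so (s+4) divides it; the quotient is s²+6s+69.
The quadratic s²+6s+69 has discriminant -240 < 0 and is irreducible over ℤ.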